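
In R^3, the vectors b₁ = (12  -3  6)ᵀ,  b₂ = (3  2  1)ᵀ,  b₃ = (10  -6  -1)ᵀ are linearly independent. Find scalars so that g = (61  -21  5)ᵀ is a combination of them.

g = b₁ + 3b₂ + 4b₃

Write g = α₁b₁ + … + α₃b₃ and equate components.
Row-reducing the augmented matrix gives the unique coefficients (α₁, α₂, α₃) = (1, 3, 4).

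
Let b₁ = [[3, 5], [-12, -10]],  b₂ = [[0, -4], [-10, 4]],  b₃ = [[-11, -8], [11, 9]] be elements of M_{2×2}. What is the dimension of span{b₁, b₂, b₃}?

Represent each element by its coordinate vector in ℝ⁴.
Apply Gaussian elimination to the matrix whose rows are b₁, b₂, b₃.
Reduction leaves 3 leading entries, giving rank 3.

dim = 3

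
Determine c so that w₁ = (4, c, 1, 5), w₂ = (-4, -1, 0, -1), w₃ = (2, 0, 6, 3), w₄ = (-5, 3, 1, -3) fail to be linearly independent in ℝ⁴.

c = -25/4

The set is linearly dependent precisely when det[w₁; w₂; w₃; w₄] = 0.
Cofactor expansion gives det = -52*c - 325.
This vanishes exactly when c = -25/4.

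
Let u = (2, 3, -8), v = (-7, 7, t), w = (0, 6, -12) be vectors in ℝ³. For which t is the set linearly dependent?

The vectors are dependent exactly when the determinant of the matrix with rows u, v, w vanishes.
Cofactor expansion gives det = -12*t - 84.
Solving -12*t - 84 = 0 yields t = -7.

t = -7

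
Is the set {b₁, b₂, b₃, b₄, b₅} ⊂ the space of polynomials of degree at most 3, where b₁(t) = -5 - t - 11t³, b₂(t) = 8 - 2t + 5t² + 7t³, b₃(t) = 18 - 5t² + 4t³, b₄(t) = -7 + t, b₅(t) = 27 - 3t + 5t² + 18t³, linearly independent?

Write each element as a coordinate vector in ℝ⁴ using {1, t, …, t³}.
There are 5 vectors in a 4-dimensional space, so they cannot be linearly independent.

linearly dependent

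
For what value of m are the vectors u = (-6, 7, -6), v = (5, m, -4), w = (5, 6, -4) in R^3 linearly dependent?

m = 6

Place the vectors as rows of a 3×3 matrix; dependence ⇔ determinant zero.
Expanding, det = 54*m - 324.
Setting this to zero gives m = 6.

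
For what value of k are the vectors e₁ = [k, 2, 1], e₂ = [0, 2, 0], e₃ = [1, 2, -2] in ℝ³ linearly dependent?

Place the vectors as rows of a 3×3 matrix; dependence ⇔ determinant zero.
Cofactor expansion gives det = -4*k - 2.
This vanishes exactly when k = -1/2.

k = -1/2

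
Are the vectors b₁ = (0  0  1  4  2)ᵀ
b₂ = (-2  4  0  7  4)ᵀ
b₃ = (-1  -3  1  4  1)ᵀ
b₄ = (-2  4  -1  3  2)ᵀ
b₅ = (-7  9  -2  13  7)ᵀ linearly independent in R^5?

linearly dependent

Row-reduce the matrix whose columns are b₁, b₂, b₃, b₄, b₅.
The reduction yields 3 nonzero rows, so the rank is 3.
Since rank 3 < 5, the set is linearly dependent.
Indeed b₁ - b₂ + b₄ = 0.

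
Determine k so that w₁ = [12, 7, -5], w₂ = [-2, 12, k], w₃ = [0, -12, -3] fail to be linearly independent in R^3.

Place the vectors as rows of a 3×3 matrix; dependence ⇔ determinant zero.
Expanding, det = 144*k - 594.
Solving 144*k - 594 = 0 yields k = 33/8.

k = 33/8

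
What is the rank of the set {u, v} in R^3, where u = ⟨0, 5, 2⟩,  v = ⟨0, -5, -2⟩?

1

Row-reduce the 2×3 matrix with these as rows.
Reduction leaves 1 leading entry, giving rank 1.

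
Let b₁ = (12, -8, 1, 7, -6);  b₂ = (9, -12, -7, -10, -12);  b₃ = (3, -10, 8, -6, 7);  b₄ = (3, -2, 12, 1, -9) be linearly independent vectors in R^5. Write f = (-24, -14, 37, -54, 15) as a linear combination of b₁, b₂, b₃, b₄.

f = -4b₁ + b₂ + 3b₃ + 2b₄

Write f = a₁b₁ + … + a₄b₄ and equate components.
Back-substitution yields (a₁, …, a₄) = (-4, 1, 3, 2).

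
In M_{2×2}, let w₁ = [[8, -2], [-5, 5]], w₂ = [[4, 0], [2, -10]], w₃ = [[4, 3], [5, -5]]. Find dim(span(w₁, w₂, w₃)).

Represent each element by its coordinate vector in ℝ⁴.
Row-reduce the 3×4 matrix with these as rows.
The echelon form has 3 nonzero rows, so the rank is 3.

3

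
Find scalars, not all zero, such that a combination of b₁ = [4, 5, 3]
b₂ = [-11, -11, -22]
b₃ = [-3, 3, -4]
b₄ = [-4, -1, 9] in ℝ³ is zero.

Set up α₁b₁ + … + α₄b₄ = 0 and solve the homogeneous system.
A generator of the null space is (3, 1, -1, 1).

3b₁ + b₂ - b₃ + b₄ = 0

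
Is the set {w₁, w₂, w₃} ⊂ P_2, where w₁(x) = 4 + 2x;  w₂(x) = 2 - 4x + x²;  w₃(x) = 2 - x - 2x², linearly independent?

Write each element as a coordinate vector in ℝ³ using {1, x, x²}.
The matrix [w₁|w₂|w₃] has determinant 48.
A nonzero determinant means the columns are linearly independent.

linearly independent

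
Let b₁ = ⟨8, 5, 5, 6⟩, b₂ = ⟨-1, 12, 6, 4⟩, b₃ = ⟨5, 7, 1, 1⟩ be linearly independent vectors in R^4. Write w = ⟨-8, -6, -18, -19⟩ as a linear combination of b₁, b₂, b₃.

Since b₁, b₂, b₃ are independent, the coefficients expressing w are uniquely determined by a linear system.
Row-reducing the augmented matrix gives the unique coefficients (a₁, a₂, a₃) = (-3, -1, 3).

w = -3b₁ - b₂ + 3b₃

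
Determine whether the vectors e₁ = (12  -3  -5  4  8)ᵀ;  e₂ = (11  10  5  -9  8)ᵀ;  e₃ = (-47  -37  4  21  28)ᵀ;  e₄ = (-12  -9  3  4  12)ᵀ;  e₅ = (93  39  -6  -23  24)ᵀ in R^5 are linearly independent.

linearly dependent

Form the 5×5 matrix with these as columns; its determinant is 0.
A zero determinant means the columns are linearly dependent.
Indeed e₂ + e₃ - 3e₄ = 0.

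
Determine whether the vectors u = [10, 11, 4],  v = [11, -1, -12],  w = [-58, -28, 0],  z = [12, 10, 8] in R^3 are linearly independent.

linearly dependent

There are 4 vectors in a 3-dimensional space, so they cannot be linearly independent.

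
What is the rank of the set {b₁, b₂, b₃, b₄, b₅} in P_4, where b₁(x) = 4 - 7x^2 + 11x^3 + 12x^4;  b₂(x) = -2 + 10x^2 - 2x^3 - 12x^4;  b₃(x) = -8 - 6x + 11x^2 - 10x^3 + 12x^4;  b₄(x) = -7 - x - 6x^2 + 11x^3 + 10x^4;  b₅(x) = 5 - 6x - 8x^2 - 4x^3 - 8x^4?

Pass to coordinate vectors with respect to the basis {1, x, …, x^4}.
Row-reduce the 5×5 matrix with these as rows.
The echelon form has 5 nonzero rows, so the rank is 5.

rank 5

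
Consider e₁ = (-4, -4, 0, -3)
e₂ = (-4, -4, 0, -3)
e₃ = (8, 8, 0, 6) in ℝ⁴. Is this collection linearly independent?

Two of the vectors are equal, giving an immediate dependence.

linearly dependent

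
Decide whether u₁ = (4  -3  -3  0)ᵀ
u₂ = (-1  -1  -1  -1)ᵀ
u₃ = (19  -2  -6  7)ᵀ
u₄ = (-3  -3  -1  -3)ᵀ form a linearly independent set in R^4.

linearly dependent

Form the 4×4 matrix with these as columns; its determinant is 0.
A zero determinant means the columns are linearly dependent.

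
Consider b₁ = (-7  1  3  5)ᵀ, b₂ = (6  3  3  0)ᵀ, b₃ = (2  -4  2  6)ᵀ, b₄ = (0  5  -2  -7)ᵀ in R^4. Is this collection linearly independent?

linearly independent

Form the 4×4 matrix with these as columns; its determinant is -90.
A nonzero determinant means the columns are linearly independent.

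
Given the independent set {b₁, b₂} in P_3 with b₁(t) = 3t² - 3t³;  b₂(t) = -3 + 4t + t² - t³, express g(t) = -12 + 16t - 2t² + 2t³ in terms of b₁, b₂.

g = -2b₁ + 4b₂

Work in coordinates with respect to the standard basis {1, t, …, t³}.
Set up the augmented matrix [b₁ | b₂ | g] and row-reduce.
Row-reducing the augmented matrix gives the unique coefficients (a₁, a₂) = (-2, 4).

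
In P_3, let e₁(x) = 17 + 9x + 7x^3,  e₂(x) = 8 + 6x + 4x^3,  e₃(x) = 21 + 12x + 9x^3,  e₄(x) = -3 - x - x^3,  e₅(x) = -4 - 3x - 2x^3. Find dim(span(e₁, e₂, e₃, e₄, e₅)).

2

Represent each element by its coordinate vector in ℝ⁴.
Form the matrix with e₁, e₂, e₃, e₄, e₅ as columns and reduce.
The echelon form has 2 nonzero rows, so the rank is 2.
(With 5 elements in a 4-dimensional space the rank is at most 4.)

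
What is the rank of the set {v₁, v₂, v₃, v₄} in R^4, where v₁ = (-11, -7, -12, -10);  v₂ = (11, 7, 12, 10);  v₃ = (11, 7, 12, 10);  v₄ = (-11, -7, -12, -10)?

Put the 4×4 matrix [v₁|v₂|v₃|v₄] into echelon form.
There is 1 pivot column, so rank = 1.

1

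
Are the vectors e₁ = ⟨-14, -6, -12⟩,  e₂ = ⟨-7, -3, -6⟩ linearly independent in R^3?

linearly dependent

Place the vectors as rows of a 2×3 matrix and reduce to echelon form.
The reduction yields 1 nonzero row, so the rank is 1.
Since rank 1 < 2, the set is linearly dependent.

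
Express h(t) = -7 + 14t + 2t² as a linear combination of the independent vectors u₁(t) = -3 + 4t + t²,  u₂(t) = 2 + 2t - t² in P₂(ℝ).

Take coordinate vectors relative to {1, t, t²}.
Write h = a₁u₁ + a₂u₂ and equate components.
Row-reducing the augmented matrix gives the unique coefficients (a₁, a₂) = (3, 1).

h = 3u₁ + u₂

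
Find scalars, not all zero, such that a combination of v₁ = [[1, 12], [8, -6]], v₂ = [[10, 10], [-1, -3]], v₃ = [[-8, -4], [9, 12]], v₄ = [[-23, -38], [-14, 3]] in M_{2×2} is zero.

v₁ + 3v₂ + v₃ + v₄ = 0

Pass to coordinate vectors relative to the basis {E₁₁, E₁₂, E₂₁, E₂₂}.
Row-reduce the matrix with v₁, v₂, v₃, v₄ as columns; the null space gives the coefficients.
A generator of the null space is (1, 3, 1, 1).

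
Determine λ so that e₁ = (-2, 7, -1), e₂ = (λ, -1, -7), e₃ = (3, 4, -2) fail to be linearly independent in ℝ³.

The vectors are dependent exactly when the determinant of the matrix with rows e₁, e₂, e₃ vanishes.
Expanding, det = 10*λ - 210.
This vanishes exactly when λ = 21.

λ = 21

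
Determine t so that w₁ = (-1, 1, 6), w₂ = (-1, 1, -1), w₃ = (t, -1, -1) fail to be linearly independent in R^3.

t = 1

Place the vectors as rows of a 3×3 matrix; dependence ⇔ determinant zero.
Expanding, det = 7 - 7*t.
This vanishes exactly when t = 1.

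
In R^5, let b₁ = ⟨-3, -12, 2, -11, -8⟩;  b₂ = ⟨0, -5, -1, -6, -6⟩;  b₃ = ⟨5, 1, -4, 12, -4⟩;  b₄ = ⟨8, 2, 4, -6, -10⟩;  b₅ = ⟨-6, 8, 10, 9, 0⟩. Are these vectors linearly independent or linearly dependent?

Row-reduce the matrix whose columns are b₁, b₂, b₃, b₄, b₅.
The reduction yields 5 nonzero rows, so the rank is 5.
Since rank = 5 (the number of vectors), the set is linearly independent.

linearly independent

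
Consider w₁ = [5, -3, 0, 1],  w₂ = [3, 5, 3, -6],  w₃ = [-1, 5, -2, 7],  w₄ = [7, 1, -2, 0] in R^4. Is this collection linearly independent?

Form the 4×4 matrix with these as columns; its determinant is 1186.
A nonzero determinant means the columns are linearly independent.

linearly independent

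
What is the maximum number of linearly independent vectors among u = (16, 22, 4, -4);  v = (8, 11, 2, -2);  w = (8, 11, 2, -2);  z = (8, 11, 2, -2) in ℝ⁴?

Row-reduce the 4×4 matrix with these as rows.
Reduction leaves 1 leading entry, giving rank 1.

1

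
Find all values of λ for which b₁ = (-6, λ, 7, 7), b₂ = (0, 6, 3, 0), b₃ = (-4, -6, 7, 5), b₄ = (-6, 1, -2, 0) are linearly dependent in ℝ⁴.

Place the vectors as rows of a 4×4 matrix; dependence ⇔ determinant zero.
Cofactor expansion gives det = 90*λ + 1230.
Solving 90*λ + 1230 = 0 yields λ = -41/3.

λ = -41/3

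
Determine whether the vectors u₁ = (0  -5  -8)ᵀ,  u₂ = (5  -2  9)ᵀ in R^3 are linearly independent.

linearly independent

Row-reduce the matrix whose columns are u₁, u₂.
The reduction yields 2 nonzero rows, so the rank is 2.
Since rank = 2 (the number of vectors), the set is linearly independent.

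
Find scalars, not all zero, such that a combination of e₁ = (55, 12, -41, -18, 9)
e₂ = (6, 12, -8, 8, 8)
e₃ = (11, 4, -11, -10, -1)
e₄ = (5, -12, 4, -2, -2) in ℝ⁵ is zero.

Solve the homogeneous system with e₁, e₂, e₃, e₄ as columns by row-reducing the coefficient matrix.
One solution (up to scaling) is (1, -2, -3, -2).

e₁ - 2e₂ - 3e₃ - 2e₄ = 0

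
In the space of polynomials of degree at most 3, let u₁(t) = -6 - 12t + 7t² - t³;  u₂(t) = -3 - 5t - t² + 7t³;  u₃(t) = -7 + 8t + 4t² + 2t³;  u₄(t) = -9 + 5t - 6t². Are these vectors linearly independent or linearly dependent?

linearly independent

Take coordinates with respect to the standard basis {1, t, …, t³}.
The matrix [u₁|u₂|u₃|u₄] has determinant 12822.
A nonzero determinant means the columns are linearly independent.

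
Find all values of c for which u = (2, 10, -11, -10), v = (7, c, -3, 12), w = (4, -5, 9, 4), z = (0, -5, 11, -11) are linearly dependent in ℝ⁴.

Place the vectors as rows of a 4×4 matrix; dependence ⇔ determinant zero.
Cofactor expansion gives det = 3025 - 1210*c.
This vanishes exactly when c = 5/2.

c = 5/2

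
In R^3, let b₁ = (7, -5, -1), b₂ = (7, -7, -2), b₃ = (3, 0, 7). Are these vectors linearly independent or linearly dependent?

Form the 3×3 matrix with these as columns; its determinant is -89.
A nonzero determinant means the columns are linearly independent.

linearly independent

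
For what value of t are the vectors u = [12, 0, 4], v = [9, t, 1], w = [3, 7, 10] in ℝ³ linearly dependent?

t = -14/9

The vectors are dependent exactly when the determinant of the matrix with rows u, v, w vanishes.
Cofactor expansion gives det = 108*t + 168.
Setting this to zero gives t = -14/9.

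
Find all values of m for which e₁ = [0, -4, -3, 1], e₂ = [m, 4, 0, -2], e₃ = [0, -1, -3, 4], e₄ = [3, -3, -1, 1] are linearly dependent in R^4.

Place the vectors as rows of a 4×4 matrix; dependence ⇔ determinant zero.
Expanding, det = -21*m - 162.
Solving -21*m - 162 = 0 yields m = -54/7.

m = -54/7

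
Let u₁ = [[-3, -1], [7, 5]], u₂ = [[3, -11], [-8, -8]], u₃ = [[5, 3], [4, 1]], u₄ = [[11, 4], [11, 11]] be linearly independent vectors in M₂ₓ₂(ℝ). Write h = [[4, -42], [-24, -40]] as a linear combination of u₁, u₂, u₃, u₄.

Identify each element with its coordinate vector in ℝ⁴ via {E₁₁, E₁₂, E₂₁, E₂₂}.
Set up the augmented matrix [u₁ | u₂ | u₃ | u₄ | h] and row-reduce.
Row-reducing the augmented matrix gives the unique coefficients (α₁, …, α₄) = (2, 4, 4, -2).

h = 2u₁ + 4u₂ + 4u₃ - 2u₄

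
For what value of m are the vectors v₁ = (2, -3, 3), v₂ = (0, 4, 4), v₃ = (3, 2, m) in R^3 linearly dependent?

The set is linearly dependent precisely when det[v₁; v₂; v₃] = 0.
Expanding, det = 8*m - 88.
Solving 8*m - 88 = 0 yields m = 11.

m = 11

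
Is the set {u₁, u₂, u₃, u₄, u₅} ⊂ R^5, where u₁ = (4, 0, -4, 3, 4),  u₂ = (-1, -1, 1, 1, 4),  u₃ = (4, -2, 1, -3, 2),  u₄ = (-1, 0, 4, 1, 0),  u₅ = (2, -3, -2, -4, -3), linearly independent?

The matrix [u₁|u₂|u₃|u₄|u₅] has determinant 1217.
A nonzero determinant means the columns are linearly independent.

linearly independent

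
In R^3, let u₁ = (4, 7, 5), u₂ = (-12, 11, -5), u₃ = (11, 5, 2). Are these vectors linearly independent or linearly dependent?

Place the vectors as rows of a 3×3 matrix and reduce to echelon form.
The reduction yields 3 nonzero rows, so the rank is 3.
Since rank = 3 (the number of vectors), the set is linearly independent.

linearly independent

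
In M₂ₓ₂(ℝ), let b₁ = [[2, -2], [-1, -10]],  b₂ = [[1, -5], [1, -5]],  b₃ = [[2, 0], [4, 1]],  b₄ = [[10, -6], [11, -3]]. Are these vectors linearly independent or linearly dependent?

Write each element as a coordinate vector in ℝ⁴ using {E₁₁, E₁₂, E₂₁, E₂₂}.
The matrix [b₁|b₂|b₃|b₄] has determinant -622.
A nonzero determinant means the columns are linearly independent.

linearly independent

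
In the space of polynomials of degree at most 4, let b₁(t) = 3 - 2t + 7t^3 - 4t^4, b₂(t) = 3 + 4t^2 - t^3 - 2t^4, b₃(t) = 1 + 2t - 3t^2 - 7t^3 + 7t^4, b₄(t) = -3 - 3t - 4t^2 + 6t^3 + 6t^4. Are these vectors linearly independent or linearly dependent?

Write each element as a coordinate vector in ℝ⁵ using {1, t, …, t^4}.
Row-reduce the matrix whose columns are b₁, b₂, b₃, b₄.
The reduction yields 4 nonzero rows, so the rank is 4.
Since rank = 4 (the number of vectors), the set is linearly independent.

linearly independent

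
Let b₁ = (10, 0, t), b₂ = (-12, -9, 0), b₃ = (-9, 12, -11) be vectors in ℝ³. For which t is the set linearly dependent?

Dependence holds iff the 3×3 matrix [b₁ b₂ b₃] is singular.
Expanding, det = 990 - 225*t.
This vanishes exactly when t = 22/5.

t = 22/5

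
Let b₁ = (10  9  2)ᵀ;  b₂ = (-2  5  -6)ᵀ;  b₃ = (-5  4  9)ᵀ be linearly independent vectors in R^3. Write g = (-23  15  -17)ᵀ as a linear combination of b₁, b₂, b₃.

g = -b₁ + 4b₂ + b₃

Write g = a₁b₁ + … + a₃b₃ and equate components.
The system has the unique solution (a₁, a₂, a₃) = (-1, 4, 1).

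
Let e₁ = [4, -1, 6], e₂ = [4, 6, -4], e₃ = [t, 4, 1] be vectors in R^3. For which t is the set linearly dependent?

Dependence holds iff the 3×3 matrix [e₁ e₂ e₃] is singular.
Cofactor expansion gives det = 188 - 32*t.
This vanishes exactly when t = 47/8.

t = 47/8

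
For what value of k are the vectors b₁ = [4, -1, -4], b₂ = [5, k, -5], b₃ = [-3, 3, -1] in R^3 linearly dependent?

Dependence holds iff the 3×3 matrix [b₁ b₂ b₃] is singular.
Cofactor expansion gives det = -16*k - 20.
This vanishes exactly when k = -5/4.

k = -5/4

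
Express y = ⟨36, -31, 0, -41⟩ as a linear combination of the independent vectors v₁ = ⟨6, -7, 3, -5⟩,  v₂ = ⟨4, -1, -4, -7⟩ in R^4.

y = 4v₁ + 3v₂

Set up the augmented matrix [v₁ | v₂ | y] and row-reduce.
Back-substitution yields (a₁, a₂) = (4, 3).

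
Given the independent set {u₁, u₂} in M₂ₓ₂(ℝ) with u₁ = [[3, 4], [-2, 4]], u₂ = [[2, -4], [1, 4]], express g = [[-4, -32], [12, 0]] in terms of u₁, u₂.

g = -4u₁ + 4u₂

Work in coordinates with respect to the standard basis {E₁₁, E₁₂, E₂₁, E₂₂}.
Solve the system with u₁, u₂ as columns and g as the right-hand side.
Back-substitution yields (c₁, c₂) = (-4, 4).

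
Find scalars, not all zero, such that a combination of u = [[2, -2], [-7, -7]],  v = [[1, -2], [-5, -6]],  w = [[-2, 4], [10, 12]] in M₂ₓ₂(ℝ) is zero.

2v + w = 0

Write each element as a vector in ℝ⁴ using {E₁₁, E₁₂, E₂₁, E₂₂}.
Set up α₁u + … + α₃w = 0 and solve the homogeneous system.
One solution (up to scaling) is (0, 2, 1).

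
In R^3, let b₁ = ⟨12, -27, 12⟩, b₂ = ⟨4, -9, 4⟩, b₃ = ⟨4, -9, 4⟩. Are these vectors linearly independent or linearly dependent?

linearly dependent

The matrix [b₁|b₂|b₃] has determinant 0.
A zero determinant means the columns are linearly dependent.
Indeed b₁ - 3b₂ = 0.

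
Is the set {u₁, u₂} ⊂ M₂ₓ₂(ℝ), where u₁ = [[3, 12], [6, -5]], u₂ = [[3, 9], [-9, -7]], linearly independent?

linearly independent

Take coordinates with respect to the standard basis {E₁₁, E₁₂, E₂₁, E₂₂}.
Row-reduce the matrix whose columns are u₁, u₂.
The reduction yields 2 nonzero rows, so the rank is 2.
Since rank = 2 (the number of vectors), the set is linearly independent.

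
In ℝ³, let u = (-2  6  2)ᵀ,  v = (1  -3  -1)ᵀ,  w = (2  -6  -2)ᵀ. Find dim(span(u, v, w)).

Put the 3×3 matrix [u|v|w] into echelon form.
Reduction leaves 1 leading entry, giving rank 1.

dim = 1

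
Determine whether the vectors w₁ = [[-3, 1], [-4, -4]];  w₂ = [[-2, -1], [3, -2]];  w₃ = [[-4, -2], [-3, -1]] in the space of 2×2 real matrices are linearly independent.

linearly independent

Write each element as a coordinate vector in ℝ⁴ using {E₁₁, E₁₂, E₂₁, E₂₂}.
Place the vectors as rows of a 3×4 matrix and reduce to echelon form.
The reduction yields 3 nonzero rows, so the rank is 3.
Since rank = 3 (the number of vectors), the set is linearly independent.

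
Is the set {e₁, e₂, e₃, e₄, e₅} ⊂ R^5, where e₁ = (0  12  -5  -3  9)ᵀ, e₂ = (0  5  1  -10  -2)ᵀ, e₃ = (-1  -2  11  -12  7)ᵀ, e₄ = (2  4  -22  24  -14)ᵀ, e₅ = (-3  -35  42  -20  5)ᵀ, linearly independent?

One vector is a scalar multiple of another, so the set is dependent.

linearly dependent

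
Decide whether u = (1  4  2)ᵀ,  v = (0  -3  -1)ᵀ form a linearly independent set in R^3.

linearly independent

Place the vectors as rows of a 2×3 matrix and reduce to echelon form.
The reduction yields 2 nonzero rows, so the rank is 2.
Since rank = 2 (the number of vectors), the set is linearly independent.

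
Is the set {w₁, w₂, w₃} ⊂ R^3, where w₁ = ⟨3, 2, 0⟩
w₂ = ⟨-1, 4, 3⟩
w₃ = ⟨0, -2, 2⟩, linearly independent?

linearly independent

Place the vectors as rows of a 3×3 matrix and reduce to echelon form.
The reduction yields 3 nonzero rows, so the rank is 3.
Since rank = 3 (the number of vectors), the set is linearly independent.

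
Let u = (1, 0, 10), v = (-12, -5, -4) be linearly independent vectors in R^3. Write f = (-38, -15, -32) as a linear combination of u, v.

f = -2u + 3v

Since u, v are independent, the coefficients expressing f are uniquely determined by a linear system.
Back-substitution yields (α₁, α₂) = (-2, 3).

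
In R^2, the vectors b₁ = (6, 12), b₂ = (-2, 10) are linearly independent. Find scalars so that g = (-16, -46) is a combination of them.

Write g = a₁b₁ + a₂b₂ and equate components.
Back-substitution yields (a₁, a₂) = (-3, -1).

g = -3b₁ - b₂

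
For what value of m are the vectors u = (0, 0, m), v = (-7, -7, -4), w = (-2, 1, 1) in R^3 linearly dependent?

Dependence holds iff the 3×3 matrix [u v w] is singular.
Cofactor expansion gives det = -21*m.
This vanishes exactly when m = 0.

m = 0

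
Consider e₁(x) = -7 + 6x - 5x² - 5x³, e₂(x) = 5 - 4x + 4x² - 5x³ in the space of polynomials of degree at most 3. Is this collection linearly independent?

Take coordinates with respect to the standard basis {1, x, …, x³}.
Place the vectors as rows of a 2×4 matrix and reduce to echelon form.
The reduction yields 2 nonzero rows, so the rank is 2.
Since rank = 2 (the number of vectors), the set is linearly independent.

linearly independent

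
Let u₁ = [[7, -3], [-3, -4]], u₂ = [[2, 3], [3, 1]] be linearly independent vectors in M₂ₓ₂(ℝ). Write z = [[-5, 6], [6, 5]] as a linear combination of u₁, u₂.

z = -u₁ + u₂

Take coordinate vectors relative to {E₁₁, E₁₂, E₂₁, E₂₂}.
Solve the system with u₁, u₂ as columns and z as the right-hand side.
Row-reducing the augmented matrix gives the unique coefficients (α₁, α₂) = (-1, 1).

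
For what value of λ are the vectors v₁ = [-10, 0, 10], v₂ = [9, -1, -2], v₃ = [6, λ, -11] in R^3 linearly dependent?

λ = 5/7

The set is linearly dependent precisely when det[v₁; v₂; v₃] = 0.
Expanding, det = 70*λ - 50.
Setting this to zero gives λ = 5/7.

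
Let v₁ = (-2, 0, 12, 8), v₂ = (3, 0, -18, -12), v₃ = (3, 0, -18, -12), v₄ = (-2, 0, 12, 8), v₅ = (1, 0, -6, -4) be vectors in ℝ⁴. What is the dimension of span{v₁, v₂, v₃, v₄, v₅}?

Row-reduce the 5×4 matrix with these as rows.
There is 1 pivot column, so rank = 1.
(With 5 elements in a 4-dimensional space the rank is at most 4.)

1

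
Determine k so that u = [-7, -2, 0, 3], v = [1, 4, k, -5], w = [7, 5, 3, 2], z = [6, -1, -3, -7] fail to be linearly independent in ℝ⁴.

Dependence holds iff the 4×4 matrix [u v w z] is singular.
The determinant works out to 2*k - 72.
This vanishes exactly when k = 36.

k = 36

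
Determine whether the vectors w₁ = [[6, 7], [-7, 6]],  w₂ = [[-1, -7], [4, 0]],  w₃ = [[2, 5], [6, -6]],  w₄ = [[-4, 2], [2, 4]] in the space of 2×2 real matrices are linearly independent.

linearly independent

Write each element as a coordinate vector in ℝ⁴ using {E₁₁, E₁₂, E₂₁, E₂₂}.
Form the 4×4 matrix with these as columns; its determinant is -3232.
A nonzero determinant means the columns are linearly independent.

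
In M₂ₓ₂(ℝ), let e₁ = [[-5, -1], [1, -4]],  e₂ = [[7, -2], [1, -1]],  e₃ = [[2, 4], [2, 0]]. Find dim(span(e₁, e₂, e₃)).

Pass to coordinate vectors with respect to the basis {E₁₁, E₁₂, E₂₁, E₂₂}.
Form the matrix with e₁, e₂, e₃ as columns and reduce.
There are 3 pivot columns, so rank = 3.

dim = 3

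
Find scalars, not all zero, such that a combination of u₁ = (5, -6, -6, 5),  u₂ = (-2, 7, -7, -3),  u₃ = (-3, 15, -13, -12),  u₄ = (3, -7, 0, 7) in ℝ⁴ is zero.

u₁ + u₂ - u₃ - 2u₄ = 0

Row-reduce the matrix with u₁, u₂, u₃, u₄ as columns; the null space gives the coefficients.
The free variable yields coefficients (1, 1, -1, -2) (any nonzero multiple also works).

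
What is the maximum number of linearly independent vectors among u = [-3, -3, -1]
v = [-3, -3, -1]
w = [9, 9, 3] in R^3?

Row-reduce the 3×3 matrix with these as rows.
Reduction leaves 1 leading entry, giving rank 1.

1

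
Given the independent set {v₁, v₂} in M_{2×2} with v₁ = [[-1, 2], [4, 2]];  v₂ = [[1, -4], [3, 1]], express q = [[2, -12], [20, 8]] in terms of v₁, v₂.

q = 2v₁ + 4v₂

Work in coordinates with respect to the standard basis {E₁₁, E₁₂, E₂₁, E₂₂}.
Since v₁, v₂ are independent, the coefficients expressing q are uniquely determined by a linear system.
Back-substitution yields (a₁, a₂) = (2, 4).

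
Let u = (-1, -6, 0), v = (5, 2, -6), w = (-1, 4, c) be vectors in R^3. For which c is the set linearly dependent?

The set is linearly dependent precisely when det[u; v; w] = 0.
The determinant works out to 28*c - 60.
Setting this to zero gives c = 15/7.

c = 15/7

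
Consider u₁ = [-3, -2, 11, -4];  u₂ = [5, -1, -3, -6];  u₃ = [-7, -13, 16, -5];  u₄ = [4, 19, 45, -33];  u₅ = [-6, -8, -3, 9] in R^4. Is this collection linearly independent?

linearly dependent

There are 5 vectors in a 4-dimensional space, so they cannot be linearly independent.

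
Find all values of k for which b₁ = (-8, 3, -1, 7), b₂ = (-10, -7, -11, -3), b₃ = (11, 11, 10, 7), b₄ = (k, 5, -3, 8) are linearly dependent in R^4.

k = -21/4

The vectors are dependent exactly when the determinant of the matrix with rows b₁, b₂, b₃, b₄ vanishes.
Expanding, det = -200*k - 1050.
Solving -200*k - 1050 = 0 yields k = -21/4.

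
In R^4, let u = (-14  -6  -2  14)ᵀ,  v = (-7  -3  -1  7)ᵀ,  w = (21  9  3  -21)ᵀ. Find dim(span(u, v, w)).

dim = 1

Put the 4×3 matrix [u|v|w] into echelon form.
Exactly 1 pivot survives; hence the rank is 1.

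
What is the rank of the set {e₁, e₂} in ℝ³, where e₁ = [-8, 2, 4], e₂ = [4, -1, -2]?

rank 1

Put the 3×2 matrix [e₁|e₂] into echelon form.
Exactly 1 pivot survives; hence the rank is 1.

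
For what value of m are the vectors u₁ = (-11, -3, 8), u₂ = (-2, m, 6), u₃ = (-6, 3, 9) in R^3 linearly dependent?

m = 4

Place the vectors as rows of a 3×3 matrix; dependence ⇔ determinant zero.
The determinant works out to 204 - 51*m.
Setting this to zero gives m = 4.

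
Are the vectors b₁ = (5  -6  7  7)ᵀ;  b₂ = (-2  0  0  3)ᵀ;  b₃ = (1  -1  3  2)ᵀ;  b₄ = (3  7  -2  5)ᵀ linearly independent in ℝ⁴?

The matrix [b₁|b₂|b₃|b₄] has determinant -501.
A nonzero determinant means the columns are linearly independent.

linearly independent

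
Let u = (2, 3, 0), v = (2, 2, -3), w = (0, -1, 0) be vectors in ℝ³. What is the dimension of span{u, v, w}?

dim = 3

Row-reduce the 3×3 matrix with these as rows.
There are 3 pivot columns, so rank = 3.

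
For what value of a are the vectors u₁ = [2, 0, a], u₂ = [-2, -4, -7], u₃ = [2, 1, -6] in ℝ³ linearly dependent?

a = -31/3

The vectors are dependent exactly when the determinant of the matrix with rows u₁, u₂, u₃ vanishes.
The determinant works out to 6*a + 62.
This vanishes exactly when a = -31/3.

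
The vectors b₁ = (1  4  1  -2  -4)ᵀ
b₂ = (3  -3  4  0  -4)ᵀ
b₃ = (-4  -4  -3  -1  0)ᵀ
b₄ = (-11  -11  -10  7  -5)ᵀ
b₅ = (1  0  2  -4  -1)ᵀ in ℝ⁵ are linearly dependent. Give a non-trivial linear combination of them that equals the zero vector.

Solve the homogeneous system with b₁, b₂, b₃, b₄, b₅ as columns by row-reducing the coefficient matrix.
One solution (up to scaling) is (1, 1, 3, -1, -3).

b₁ + b₂ + 3b₃ - b₄ - 3b₅ = 0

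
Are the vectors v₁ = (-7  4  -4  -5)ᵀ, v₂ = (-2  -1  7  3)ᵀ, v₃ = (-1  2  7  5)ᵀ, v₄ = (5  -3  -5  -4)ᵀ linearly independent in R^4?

Place the vectors as rows of a 4×4 matrix and reduce to echelon form.
The reduction yields 4 nonzero rows, so the rank is 4.
Since rank = 4 (the number of vectors), the set is linearly independent.

linearly independent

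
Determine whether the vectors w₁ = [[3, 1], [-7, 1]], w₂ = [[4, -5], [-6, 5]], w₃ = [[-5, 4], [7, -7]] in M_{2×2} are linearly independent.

Take coordinates with respect to the standard basis {E₁₁, E₁₂, E₂₁, E₂₂}.
Row-reduce the matrix whose columns are w₁, w₂, w₃.
The reduction yields 3 nonzero rows, so the rank is 3.
Since rank = 3 (the number of vectors), the set is linearly independent.

linearly independent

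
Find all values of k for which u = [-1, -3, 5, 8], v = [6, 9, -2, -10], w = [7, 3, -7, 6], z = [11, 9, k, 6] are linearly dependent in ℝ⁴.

k = 5

Dependence holds iff the 4×4 matrix [u v w z] is singular.
The determinant works out to 126*k - 630.
This vanishes exactly when k = 5.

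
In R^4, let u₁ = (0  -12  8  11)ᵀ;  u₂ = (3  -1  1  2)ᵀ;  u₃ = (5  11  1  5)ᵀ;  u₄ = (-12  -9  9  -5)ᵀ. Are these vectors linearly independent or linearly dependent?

Form the 4×4 matrix with these as columns; its determinant is -4568.
A nonzero determinant means the columns are linearly independent.

linearly independent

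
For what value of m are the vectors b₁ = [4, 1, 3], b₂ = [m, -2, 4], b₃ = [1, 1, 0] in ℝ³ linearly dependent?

m = 2

The set is linearly dependent precisely when det[b₁; b₂; b₃] = 0.
Expanding, det = 3*m - 6.
Setting this to zero gives m = 2.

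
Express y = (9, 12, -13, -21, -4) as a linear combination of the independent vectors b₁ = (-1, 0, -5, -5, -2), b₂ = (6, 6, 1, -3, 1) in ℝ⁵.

Set up the augmented matrix [b₁ | b₂ | y] and row-reduce.
Back-substitution yields (a₁, a₂) = (3, 2).

y = 3b₁ + 2b₂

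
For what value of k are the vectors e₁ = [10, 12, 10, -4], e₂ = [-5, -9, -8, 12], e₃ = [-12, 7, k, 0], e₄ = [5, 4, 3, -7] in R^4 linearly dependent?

The set is linearly dependent precisely when det[e₁; e₂; e₃; e₄] = 0.
Cofactor expansion gives det = 350*k - 3290.
Setting this to zero gives k = 47/5.

k = 47/5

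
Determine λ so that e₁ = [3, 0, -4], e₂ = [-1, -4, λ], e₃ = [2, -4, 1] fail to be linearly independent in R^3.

The set is linearly dependent precisely when det[e₁; e₂; e₃] = 0.
Cofactor expansion gives det = 12*λ - 60.
Setting this to zero gives λ = 5.

λ = 5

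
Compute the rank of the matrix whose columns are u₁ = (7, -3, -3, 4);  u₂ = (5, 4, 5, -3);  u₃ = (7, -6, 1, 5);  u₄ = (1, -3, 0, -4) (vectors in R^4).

4

Apply Gaussian elimination to the matrix whose rows are u₁, u₂, u₃, u₄.
The echelon form has 4 nonzero rows, so the rank is 4.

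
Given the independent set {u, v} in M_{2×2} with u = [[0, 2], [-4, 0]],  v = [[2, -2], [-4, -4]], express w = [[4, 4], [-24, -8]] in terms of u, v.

w = 4u + 2v

Take coordinate vectors relative to {E₁₁, E₁₂, E₂₁, E₂₂}.
Solve the system with u, v as columns and w as the right-hand side.
Back-substitution yields (a₁, a₂) = (4, 2).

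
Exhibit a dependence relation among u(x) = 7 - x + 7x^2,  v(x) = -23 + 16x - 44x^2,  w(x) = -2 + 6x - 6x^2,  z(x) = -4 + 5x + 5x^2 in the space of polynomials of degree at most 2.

3u + v - 3w + z = 0

Write each element as a vector in ℝ³ using {1, x, x^2}.
Row-reduce the matrix with u, v, w, z as columns; the null space gives the coefficients.
A generator of the null space is (3, 1, -3, 1).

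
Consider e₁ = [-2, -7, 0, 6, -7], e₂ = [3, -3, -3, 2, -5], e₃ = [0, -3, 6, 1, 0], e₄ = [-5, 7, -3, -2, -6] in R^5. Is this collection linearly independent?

linearly independent

Row-reduce the matrix whose columns are e₁, e₂, e₃, e₄.
The reduction yields 4 nonzero rows, so the rank is 4.
Since rank = 4 (the number of vectors), the set is linearly independent.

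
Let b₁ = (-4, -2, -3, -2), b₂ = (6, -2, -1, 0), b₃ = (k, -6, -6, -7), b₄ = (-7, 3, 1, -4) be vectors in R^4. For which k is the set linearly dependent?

The vectors are dependent exactly when the determinant of the matrix with rows b₁, b₂, b₃, b₄ vanishes.
The determinant works out to 14*k - 114.
Solving 14*k - 114 = 0 yields k = 57/7.

k = 57/7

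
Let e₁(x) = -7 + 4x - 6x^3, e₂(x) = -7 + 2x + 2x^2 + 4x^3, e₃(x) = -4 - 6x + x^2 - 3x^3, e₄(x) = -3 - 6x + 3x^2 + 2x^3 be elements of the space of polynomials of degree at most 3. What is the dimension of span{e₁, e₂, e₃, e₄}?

Use coordinates relative to {1, x, …, x^3}.
Form the matrix with e₁, e₂, e₃, e₄ as columns and reduce.
The echelon form has 4 nonzero rows, so the rank is 4.

4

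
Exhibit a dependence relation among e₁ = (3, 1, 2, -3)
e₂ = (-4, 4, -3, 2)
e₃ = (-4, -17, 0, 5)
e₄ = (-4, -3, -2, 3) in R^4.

2e₂ + e₃ - 3e₄ = 0

Solve the homogeneous system with e₁, e₂, e₃, e₄ as columns by row-reducing the coefficient matrix.
One solution (up to scaling) is (0, 2, 1, -3).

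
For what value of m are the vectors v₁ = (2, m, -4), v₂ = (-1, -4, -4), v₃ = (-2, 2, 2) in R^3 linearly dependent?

m = -4

Dependence holds iff the 3×3 matrix [v₁ v₂ v₃] is singular.
The determinant works out to 10*m + 40.
Setting this to zero gives m = -4.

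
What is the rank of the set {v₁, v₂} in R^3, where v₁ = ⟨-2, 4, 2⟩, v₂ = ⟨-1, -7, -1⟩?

Row-reduce the 2×3 matrix with these as rows.
Exactly 2 pivots survive; hence the rank is 2.

rank 2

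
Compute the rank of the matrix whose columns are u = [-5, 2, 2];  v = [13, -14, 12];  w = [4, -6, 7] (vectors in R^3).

Form the matrix with u, v, w as columns and reduce.
There are 2 pivot columns, so rank = 2.

rank 2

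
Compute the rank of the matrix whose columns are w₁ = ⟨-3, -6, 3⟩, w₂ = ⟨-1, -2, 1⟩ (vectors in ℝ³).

Put the 3×2 matrix [w₁|w₂] into echelon form.
There is 1 pivot column, so rank = 1.

1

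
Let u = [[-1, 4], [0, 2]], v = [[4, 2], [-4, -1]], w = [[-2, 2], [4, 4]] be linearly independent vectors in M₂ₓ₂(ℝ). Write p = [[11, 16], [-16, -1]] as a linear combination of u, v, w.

Work in coordinates with respect to the standard basis {E₁₁, E₁₂, E₂₁, E₂₂}.
Write p = α₁u + … + α₃w and equate components.
Back-substitution yields (α₁, α₂, α₃) = (3, 3, -1).

p = 3u + 3v - w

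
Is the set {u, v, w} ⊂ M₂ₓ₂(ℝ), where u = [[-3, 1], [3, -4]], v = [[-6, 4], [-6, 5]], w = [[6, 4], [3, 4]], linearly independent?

Write each element as a coordinate vector in ℝ⁴ using {E₁₁, E₁₂, E₂₁, E₂₂}.
Place the vectors as rows of a 3×4 matrix and reduce to echelon form.
The reduction yields 3 nonzero rows, so the rank is 3.
Since rank = 3 (the number of vectors), the set is linearly independent.

linearly independent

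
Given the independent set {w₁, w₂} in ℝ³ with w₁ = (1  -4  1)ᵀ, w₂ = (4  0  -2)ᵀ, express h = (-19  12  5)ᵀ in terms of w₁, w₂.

h = -3w₁ - 4w₂

Write h = α₁w₁ + α₂w₂ and equate components.
Back-substitution yields (α₁, α₂) = (-3, -4).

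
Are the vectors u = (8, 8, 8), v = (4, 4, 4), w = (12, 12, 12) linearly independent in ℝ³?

One vector is a scalar multiple of another, so the set is dependent.

linearly dependent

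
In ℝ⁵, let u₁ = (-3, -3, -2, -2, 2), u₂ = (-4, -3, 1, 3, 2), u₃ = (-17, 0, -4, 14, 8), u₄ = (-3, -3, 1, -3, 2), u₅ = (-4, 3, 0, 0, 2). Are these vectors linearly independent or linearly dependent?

Place the vectors as rows of a 5×5 matrix and reduce to echelon form.
The reduction yields 4 nonzero rows, so the rank is 4.
Since rank 4 < 5, the set is linearly dependent.
Indeed 2u₁ + 3u₂ - u₃ - 3u₄ + 2u₅ = 0.

linearly dependent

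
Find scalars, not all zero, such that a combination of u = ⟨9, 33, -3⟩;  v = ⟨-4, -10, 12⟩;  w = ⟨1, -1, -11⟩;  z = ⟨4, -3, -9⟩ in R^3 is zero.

Row-reduce the matrix with u, v, w, z as columns; the null space gives the coefficients.
A generator of the null space is (1, 3, 3, 0).

u + 3v + 3w = 0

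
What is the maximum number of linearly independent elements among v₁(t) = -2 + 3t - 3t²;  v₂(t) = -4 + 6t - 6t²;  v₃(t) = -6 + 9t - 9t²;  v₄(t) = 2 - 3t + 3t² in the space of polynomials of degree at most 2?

Use coordinates relative to {1, t, t²}.
Row-reduce the 4×3 matrix with these as rows.
Reduction leaves 1 leading entry, giving rank 1.
(With 4 elements in a 3-dimensional space the rank is at most 3.)

1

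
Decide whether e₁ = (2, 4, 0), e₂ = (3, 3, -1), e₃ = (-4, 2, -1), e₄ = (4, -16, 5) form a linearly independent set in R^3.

There are 4 vectors in a 3-dimensional space, so they cannot be linearly independent.

linearly dependent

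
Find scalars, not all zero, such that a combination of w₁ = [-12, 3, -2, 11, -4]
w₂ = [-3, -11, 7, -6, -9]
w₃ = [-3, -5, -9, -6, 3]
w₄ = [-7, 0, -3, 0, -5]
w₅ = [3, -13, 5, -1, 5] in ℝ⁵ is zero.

Row-reduce the matrix with w₁, w₂, w₃, w₄, w₅ as columns; the null space gives the coefficients.
A generator of the null space is (1, 1, 1, -3, -1).

w₁ + w₂ + w₃ - 3w₄ - w₅ = 0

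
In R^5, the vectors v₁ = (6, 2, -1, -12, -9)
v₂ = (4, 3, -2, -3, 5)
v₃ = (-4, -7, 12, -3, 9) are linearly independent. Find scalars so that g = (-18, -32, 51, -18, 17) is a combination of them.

g = v₁ - 2v₂ + 4v₃

Solve the system with v₁, v₂, v₃ as columns and g as the right-hand side.
Back-substitution yields (α₁, α₂, α₃) = (1, -2, 4).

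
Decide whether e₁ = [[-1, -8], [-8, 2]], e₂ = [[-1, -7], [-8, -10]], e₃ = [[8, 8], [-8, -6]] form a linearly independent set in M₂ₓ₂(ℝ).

Take coordinates with respect to the standard basis {E₁₁, E₁₂, E₂₁, E₂₂}.
Place the vectors as rows of a 3×4 matrix and reduce to echelon form.
The reduction yields 3 nonzero rows, so the rank is 3.
Since rank = 3 (the number of vectors), the set is linearly independent.

linearly independent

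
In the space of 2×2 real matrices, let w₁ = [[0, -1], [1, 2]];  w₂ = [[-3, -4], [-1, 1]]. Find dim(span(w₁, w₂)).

Pass to coordinate vectors with respect to the basis {E₁₁, E₁₂, E₂₁, E₂₂}.
Apply Gaussian elimination to the matrix whose rows are w₁, w₂.
There are 2 pivot columns, so rank = 2.

dim = 2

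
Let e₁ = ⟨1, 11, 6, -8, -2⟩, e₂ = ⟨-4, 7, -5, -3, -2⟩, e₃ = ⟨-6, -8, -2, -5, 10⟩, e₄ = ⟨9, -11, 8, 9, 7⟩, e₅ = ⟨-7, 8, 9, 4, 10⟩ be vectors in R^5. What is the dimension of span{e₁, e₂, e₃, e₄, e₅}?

dim = 5

Apply Gaussian elimination to the matrix whose rows are e₁, e₂, e₃, e₄, e₅.
Reduction leaves 5 leading entries, giving rank 5.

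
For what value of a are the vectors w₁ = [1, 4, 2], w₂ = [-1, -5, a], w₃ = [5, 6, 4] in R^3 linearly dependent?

a = -17/7

The vectors are dependent exactly when the determinant of the matrix with rows w₁, w₂, w₃ vanishes.
The determinant works out to 14*a + 34.
Solving 14*a + 34 = 0 yields a = -17/7.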